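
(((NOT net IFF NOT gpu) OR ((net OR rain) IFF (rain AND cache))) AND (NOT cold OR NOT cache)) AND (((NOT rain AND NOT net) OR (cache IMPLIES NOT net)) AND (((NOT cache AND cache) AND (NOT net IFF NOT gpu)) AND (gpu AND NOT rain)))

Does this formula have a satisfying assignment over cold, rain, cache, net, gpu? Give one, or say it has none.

Case cache = True: the conjunct NOT cache is False.
Case cache = False: the conjunct cache is False.
Both cases fail — unsatisfiable.

Unsatisfiable — no assignment works.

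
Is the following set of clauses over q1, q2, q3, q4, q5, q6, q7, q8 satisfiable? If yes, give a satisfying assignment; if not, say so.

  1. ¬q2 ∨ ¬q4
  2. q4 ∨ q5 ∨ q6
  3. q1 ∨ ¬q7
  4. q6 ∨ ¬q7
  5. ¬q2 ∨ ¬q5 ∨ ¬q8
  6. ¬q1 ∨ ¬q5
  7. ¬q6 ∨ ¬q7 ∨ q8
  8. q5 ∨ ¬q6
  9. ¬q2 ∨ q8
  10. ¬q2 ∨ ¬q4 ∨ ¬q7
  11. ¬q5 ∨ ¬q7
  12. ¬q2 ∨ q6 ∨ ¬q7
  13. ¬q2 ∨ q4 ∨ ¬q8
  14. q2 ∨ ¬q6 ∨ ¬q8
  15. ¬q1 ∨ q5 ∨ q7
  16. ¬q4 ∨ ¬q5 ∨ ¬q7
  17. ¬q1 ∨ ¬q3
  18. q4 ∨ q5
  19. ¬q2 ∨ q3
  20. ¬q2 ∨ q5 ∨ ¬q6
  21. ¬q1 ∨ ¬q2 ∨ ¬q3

Set q1 = False.
  then (q1 ∨ ¬q7) forces q7 = False.
Try q2 = True:
  (¬q2 ∨ ¬q4) forces q4 = False.
  (¬q2 ∨ q8) forces q8 = True.
  clause (¬q2 ∨ q4 ∨ ¬q8) is falsified — backtrack.
So q2 = False.
Set q3 = False.
Set q4 = False.
  then (q4 ∨ q5) forces q5 = True.
Set q6 = False.
Set q8 = False.
All clauses satisfied.

q1 = False, q2 = False, q3 = False, q4 = False, q5 = True, q6 = False, q7 = False, q8 = False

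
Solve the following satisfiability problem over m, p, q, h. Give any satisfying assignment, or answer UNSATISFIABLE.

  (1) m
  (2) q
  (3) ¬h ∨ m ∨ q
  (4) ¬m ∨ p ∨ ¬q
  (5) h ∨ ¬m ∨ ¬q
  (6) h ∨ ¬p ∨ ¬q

Unit clause (m) forces m = True.
Unit clause (q) forces q = True.
In (¬m ∨ p ∨ ¬q) only p is left, so p = True.
In (h ∨ ¬m ∨ ¬q) only h is left, so h = True.
Check each clause:
  (m): m holds.
  (q): q holds.
  (¬h ∨ m ∨ q): m holds.
  (¬m ∨ p ∨ ¬q): p holds.
  (h ∨ ¬m ∨ ¬q): h holds.
  (h ∨ ¬p ∨ ¬q): h holds.
All clauses satisfied.

m = True, p = True, q = True, h = True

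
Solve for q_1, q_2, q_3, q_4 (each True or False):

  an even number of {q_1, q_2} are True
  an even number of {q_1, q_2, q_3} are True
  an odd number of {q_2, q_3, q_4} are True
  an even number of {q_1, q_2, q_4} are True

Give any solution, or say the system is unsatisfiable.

q_1 = True, q_2 = True, q_3 = False, q_4 = False

{q_1, q_2}: 2 true → even ✓
{q_1, q_2, q_3}: 2 true → even ✓
{q_2, q_3, q_4}: 1 true → odd ✓
{q_1, q_2, q_4}: 2 true → even ✓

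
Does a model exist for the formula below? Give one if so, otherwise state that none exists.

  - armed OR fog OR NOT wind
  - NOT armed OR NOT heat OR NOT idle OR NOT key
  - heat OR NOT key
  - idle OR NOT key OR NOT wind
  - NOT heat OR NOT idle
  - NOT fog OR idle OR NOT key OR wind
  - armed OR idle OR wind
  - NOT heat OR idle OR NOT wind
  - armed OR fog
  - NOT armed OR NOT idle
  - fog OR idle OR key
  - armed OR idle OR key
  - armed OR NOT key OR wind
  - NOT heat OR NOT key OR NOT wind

Set wind = False.
Set heat = False.
  then (heat OR NOT key) forces key = False.
Try fog = False:
  (armed OR fog) forces armed = True.
  (NOT armed OR NOT idle) forces idle = False.
  clause (fog OR idle OR key) is falsified — backtrack.
So fog = True.
Set idle = True.
  then (NOT armed OR NOT idle) forces armed = False.
All clauses satisfied.

wind=F, heat=F, fog=T, idle=T, key=F, armed=F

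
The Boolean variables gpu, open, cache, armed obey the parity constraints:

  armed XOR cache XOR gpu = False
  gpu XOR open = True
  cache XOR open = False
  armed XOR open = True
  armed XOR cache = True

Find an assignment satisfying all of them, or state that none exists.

gpu = True, open = False, cache = False, armed = True

armed XOR cache XOR gpu = T XOR F XOR T = False ✓
gpu XOR open = T XOR F = True ✓
cache XOR open = F XOR F = False ✓
armed XOR open = T XOR F = True ✓
armed XOR cache = T XOR F = True ✓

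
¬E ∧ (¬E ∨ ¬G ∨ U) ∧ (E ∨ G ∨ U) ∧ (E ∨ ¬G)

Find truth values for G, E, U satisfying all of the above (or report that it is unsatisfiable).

G=F, E=F, U=T

Unit clause (¬E) forces E = False.
In (E ∨ ¬G) only ¬G is left, so G = False.
In (E ∨ G ∨ U) only U is left, so U = True.
Check each clause:
  (¬E): ¬E holds.
  (¬E ∨ ¬G ∨ U): ¬E holds.
  (E ∨ G ∨ U): U holds.
  (E ∨ ¬G): ¬G holds.
All clauses satisfied.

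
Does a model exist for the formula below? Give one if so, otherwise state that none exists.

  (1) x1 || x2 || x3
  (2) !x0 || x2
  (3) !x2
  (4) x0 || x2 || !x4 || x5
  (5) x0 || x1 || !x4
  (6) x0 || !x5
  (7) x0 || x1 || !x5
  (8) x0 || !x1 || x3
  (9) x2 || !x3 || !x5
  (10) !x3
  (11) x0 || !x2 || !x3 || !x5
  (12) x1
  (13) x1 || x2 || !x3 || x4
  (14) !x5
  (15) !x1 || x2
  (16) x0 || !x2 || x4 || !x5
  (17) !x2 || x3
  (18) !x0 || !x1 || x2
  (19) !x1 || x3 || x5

Unsatisfiable — no assignment works.

Case x1 = True:
  (!x2) forces x2 = False.
  Clause (!x1 || x2) is falsified — contradiction.
Case x1 = False:
  Clause (x1) is falsified — contradiction.
Both cases fail, so the formula is unsatisfiable.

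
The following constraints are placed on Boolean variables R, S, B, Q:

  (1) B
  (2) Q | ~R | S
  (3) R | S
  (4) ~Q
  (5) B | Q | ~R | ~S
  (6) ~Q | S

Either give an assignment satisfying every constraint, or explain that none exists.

Unit clause (B) forces B = True.
Unit clause (~Q) forces Q = False.
Set R = False.
  then (R | S) forces S = True.
Check each clause:
  (B): B holds.
  (Q | ~R | S): ~R holds.
  (R | S): S holds.
  (~Q): ~Q holds.
  (B | Q | ~R | ~S): B holds.
  (~Q | S): ~Q holds.
All clauses satisfied.

R = False, S = True, B = True, Q = False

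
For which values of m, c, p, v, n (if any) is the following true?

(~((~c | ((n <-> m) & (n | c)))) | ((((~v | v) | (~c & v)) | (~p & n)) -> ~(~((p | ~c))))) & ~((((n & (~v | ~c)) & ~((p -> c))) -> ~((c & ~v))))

The conjunct ~((((n & (~v | ~c)) & ~((p -> c))) -> ~((c & ~v)))) is unsatisfiable on its own:
  c = True: this becomes ~((False -> ~(~v))) = False.
  c = False: this becomes ~(((n & ~(~p)) -> True)) = False.
So the whole conjunction is unsatisfiable.

Unsatisfiable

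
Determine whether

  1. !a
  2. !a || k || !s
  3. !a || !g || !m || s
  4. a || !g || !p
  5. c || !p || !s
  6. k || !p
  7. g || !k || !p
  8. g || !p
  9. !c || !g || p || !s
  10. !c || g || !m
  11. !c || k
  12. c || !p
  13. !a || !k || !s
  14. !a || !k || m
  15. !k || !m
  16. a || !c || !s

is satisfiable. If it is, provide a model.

m = True, a = False, s = False, p = False, c = False, k = False, g = True

Unit clause (!a) forces a = False.
Set m = True.
  then (!k || !m) forces k = False.
  then (k || !p) forces p = False.
  then (!c || k) forces c = False.
Set s = False.
Set g = True.
All clauses satisfied.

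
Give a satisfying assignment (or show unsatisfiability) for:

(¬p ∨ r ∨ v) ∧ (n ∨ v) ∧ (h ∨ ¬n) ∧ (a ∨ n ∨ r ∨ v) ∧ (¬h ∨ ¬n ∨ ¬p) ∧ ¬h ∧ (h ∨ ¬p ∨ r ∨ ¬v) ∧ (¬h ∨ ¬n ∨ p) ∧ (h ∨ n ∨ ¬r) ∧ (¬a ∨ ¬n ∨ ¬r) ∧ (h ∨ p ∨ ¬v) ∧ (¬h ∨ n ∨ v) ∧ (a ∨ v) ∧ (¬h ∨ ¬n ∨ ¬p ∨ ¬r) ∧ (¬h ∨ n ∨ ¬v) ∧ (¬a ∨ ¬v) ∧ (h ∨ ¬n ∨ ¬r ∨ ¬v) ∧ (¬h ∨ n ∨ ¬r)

Unsatisfiable — no assignment works.

Case h = True:
  Clause (¬h) is falsified — contradiction.
Case h = False:
  (h ∨ ¬n) forces n = False.
  (n ∨ v) forces v = True.
  (h ∨ n ∨ ¬r) forces r = False.
  (h ∨ ¬p ∨ r ∨ ¬v) forces p = False.
  Clause (h ∨ p ∨ ¬v) is falsified — contradiction.
Both cases fail, so the formula is unsatisfiable.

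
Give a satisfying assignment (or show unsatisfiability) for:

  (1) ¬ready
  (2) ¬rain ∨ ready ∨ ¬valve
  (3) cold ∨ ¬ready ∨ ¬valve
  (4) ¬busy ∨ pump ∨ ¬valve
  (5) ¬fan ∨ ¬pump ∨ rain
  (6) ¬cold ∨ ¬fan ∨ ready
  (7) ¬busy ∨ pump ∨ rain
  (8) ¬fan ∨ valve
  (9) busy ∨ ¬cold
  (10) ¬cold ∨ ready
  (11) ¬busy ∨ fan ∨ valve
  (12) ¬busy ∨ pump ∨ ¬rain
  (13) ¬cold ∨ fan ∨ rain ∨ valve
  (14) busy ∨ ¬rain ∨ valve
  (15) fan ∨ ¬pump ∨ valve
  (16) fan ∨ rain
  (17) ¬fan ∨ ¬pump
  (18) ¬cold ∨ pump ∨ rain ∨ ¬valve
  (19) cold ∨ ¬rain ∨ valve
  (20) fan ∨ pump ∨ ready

Unit clause (¬ready) forces ready = False.
In (¬cold ∨ ready) only ¬cold is left, so cold = False.
Try pump = True:
  (¬fan ∨ ¬pump) forces fan = False.
  (fan ∨ ¬pump ∨ valve) forces valve = True.
  (¬rain ∨ ready ∨ ¬valve) forces rain = False.
  clause (fan ∨ rain) is falsified — backtrack.
So pump = False.
  then (fan ∨ pump ∨ ready) forces fan = True.
  then (¬fan ∨ valve) forces valve = True.
  then (¬rain ∨ ready ∨ ¬valve) forces rain = False.
  then (¬busy ∨ pump ∨ ¬valve) forces busy = False.
All clauses satisfied.

pump = False, cold = False, valve = True, busy = False, rain = False, fan = True, ready = False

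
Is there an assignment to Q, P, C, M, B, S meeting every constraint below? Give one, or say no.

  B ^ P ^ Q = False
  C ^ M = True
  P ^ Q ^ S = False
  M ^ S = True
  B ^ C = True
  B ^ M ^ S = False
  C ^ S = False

Adding constraints 1, 2, 3, 4, 5 mod 2: every variable appears an even number of times on the left, so the left side is 0.
But the right sides sum to 1 (mod 2). 0 ≠ 1 — the system is inconsistent.

The formula is unsatisfiable.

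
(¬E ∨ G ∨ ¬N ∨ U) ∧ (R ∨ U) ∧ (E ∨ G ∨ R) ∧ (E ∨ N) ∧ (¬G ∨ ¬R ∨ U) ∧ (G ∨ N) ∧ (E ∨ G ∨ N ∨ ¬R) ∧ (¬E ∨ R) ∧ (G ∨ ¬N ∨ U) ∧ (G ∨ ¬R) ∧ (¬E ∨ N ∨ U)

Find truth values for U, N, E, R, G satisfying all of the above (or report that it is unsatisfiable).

Set U = True.
Set N = False.
  then (E ∨ N) forces E = True.
  then (G ∨ N) forces G = True.
  then (¬E ∨ R) forces R = True.
All clauses satisfied.

U: True; N: False; E: True; R: True; G: True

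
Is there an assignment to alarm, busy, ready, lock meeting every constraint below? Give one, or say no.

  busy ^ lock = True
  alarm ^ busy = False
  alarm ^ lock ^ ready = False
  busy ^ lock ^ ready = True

UNSATISFIABLE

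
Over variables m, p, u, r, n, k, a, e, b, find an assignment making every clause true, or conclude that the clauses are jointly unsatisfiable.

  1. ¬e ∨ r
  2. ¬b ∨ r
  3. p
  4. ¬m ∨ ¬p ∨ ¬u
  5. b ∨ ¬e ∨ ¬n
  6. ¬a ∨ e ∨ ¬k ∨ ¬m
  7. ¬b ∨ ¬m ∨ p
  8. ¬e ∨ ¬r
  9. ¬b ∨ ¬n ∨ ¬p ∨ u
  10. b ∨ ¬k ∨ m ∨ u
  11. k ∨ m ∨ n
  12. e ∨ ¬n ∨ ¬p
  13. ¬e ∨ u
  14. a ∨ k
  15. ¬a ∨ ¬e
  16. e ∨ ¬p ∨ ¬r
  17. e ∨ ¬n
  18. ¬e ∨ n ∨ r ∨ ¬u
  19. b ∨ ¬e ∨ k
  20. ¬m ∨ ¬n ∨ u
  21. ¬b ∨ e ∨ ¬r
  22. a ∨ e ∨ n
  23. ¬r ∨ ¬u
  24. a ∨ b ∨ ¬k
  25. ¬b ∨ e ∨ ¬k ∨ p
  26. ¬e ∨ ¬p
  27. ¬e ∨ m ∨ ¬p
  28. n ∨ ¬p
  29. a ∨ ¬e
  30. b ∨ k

No satisfying assignment exists.

Case p = True:
  (¬e ∨ ¬p) forces e = False.
  (e ∨ ¬n ∨ ¬p) forces n = False.
  Clause (n ∨ ¬p) is falsified — contradiction.
Case p = False:
  Clause (p) is falsified — contradiction.
Both cases fail, so the formula is unsatisfiable.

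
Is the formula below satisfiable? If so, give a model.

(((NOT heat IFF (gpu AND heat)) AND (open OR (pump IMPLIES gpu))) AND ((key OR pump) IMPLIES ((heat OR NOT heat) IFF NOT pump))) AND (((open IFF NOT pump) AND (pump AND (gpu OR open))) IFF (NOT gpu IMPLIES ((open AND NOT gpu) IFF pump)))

gpu=F, heat=T, key=T, pump=F, open=T

  ((NOT heat IFF (gpu AND heat)) AND (open OR (pump IMPLIES gpu))) AND ((key OR pump) IMPLIES ((heat OR NOT heat) IFF NOT pump)) = True
    (NOT heat IFF (gpu AND heat)) AND (open OR (pump IMPLIES gpu)) = True
      NOT heat IFF (gpu AND heat) = True
        NOT heat = False
        gpu AND heat = False
      open OR (pump IMPLIES gpu) = True
        pump IMPLIES gpu = True
    (key OR pump) IMPLIES ((heat OR NOT heat) IFF NOT pump) = True
      key OR pump = True
      (heat OR NOT heat) IFF NOT pump = True
        heat OR NOT heat = True
          NOT heat = False
        NOT pump = True
  ((open IFF NOT pump) AND (pump AND (gpu OR open))) IFF (NOT gpu IMPLIES ((open AND NOT gpu) IFF pump)) = True
    (open IFF NOT pump) AND (pump AND (gpu OR open)) = False
      open IFF NOT pump = True
        NOT pump = True
      pump AND (gpu OR open) = False
        gpu OR open = True
    NOT gpu IMPLIES ((open AND NOT gpu) IFF pump) = False
      NOT gpu = True
      (open AND NOT gpu) IFF pump = False
        open AND NOT gpu = True
          NOT gpu = True
Both conjuncts True, so the formula holds.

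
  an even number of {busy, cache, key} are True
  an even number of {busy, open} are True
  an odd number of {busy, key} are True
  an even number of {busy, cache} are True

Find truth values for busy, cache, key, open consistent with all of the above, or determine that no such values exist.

busy = True; cache = True; key = False; open = True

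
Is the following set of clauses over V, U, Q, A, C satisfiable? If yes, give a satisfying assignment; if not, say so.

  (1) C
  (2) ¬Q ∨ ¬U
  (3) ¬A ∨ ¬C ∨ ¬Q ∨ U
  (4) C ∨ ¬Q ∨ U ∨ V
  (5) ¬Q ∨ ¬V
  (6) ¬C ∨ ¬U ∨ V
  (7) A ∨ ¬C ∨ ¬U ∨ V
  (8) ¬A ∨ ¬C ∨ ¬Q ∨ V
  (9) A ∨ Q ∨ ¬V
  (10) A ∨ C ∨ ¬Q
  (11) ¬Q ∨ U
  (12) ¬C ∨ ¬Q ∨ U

V=F, U=F, Q=F, A=T, C=T

Unit clause (C) forces C = True.
Set V = False.
  then (¬C ∨ ¬U ∨ V) forces U = False.
  then (¬Q ∨ U) forces Q = False.
Set A = True.
All clauses satisfied.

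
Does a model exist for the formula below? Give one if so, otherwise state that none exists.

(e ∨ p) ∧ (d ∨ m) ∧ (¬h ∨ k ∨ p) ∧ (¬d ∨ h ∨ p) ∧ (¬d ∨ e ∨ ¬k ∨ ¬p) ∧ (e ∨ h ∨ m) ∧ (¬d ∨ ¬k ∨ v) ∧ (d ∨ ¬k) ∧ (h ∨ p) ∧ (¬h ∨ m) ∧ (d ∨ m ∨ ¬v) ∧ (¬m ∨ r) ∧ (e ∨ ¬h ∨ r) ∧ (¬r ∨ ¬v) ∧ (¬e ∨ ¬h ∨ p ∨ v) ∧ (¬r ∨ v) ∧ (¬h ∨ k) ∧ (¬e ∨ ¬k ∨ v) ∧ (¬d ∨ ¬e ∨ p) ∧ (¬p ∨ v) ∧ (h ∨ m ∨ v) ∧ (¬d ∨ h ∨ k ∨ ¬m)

Set h = False.
  then (h ∨ p) forces p = True.
  then (¬p ∨ v) forces v = True.
  then (¬r ∨ ¬v) forces r = False.
  then (¬m ∨ r) forces m = False.
  then (d ∨ m) forces d = True.
  then (e ∨ h ∨ m) forces e = True.
Set k = False.
All clauses satisfied.

h=F, v=T, e=T, p=T, k=F, d=T, r=F, m=F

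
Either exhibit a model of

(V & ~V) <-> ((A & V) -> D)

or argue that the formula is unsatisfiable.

D=F, A=T, V=T

  (V & ~V) <-> ((A & V) -> D) = True
    V & ~V = False
      ~V = False
    (A & V) -> D = False
      A & V = True
The formula evaluates to True.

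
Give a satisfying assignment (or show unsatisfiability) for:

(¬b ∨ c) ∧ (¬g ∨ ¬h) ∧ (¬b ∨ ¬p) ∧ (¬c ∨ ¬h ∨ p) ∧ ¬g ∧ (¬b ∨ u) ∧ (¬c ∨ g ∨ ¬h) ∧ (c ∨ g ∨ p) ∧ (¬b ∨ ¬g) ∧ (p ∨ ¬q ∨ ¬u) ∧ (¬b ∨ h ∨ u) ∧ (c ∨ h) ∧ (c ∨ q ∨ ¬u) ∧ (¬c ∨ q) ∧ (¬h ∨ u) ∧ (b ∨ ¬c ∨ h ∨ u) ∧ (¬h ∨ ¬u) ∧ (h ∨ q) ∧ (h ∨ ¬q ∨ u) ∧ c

c: True, p: True, g: False, u: True, b: False, h: False, q: True

Unit clause (¬g) forces g = False.
Unit clause (c) forces c = True.
In (¬c ∨ g ∨ ¬h) only ¬h is left, so h = False.
In (¬c ∨ q) only q is left, so q = True.
In (h ∨ ¬q ∨ u) only u is left, so u = True.
In (p ∨ ¬q ∨ ¬u) only p is left, so p = True.
In (¬b ∨ ¬p) only ¬b is left, so b = False.
All clauses satisfied.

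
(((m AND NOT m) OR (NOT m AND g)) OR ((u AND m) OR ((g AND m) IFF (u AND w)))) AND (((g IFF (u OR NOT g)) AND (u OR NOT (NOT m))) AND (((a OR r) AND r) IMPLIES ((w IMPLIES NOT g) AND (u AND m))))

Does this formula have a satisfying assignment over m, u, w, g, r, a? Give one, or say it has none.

m = False, u = True, w = True, g = True, r = False, a = False

  ((m AND NOT m) OR (NOT m AND g)) OR ((u AND m) OR ((g AND m) IFF (u AND w))) = True
    (m AND NOT m) OR (NOT m AND g) = True
      m AND NOT m = False
        NOT m = True
      NOT m AND g = True
        NOT m = True
    (u AND m) OR ((g AND m) IFF (u AND w)) = False
      u AND m = False
      (g AND m) IFF (u AND w) = False
        g AND m = False
        u AND w = True
  ((g IFF (u OR NOT g)) AND (u OR NOT (NOT m))) AND (((a OR r) AND r) IMPLIES ((w IMPLIES NOT g) AND (u AND m))) = True
    (g IFF (u OR NOT g)) AND (u OR NOT (NOT m)) = True
      g IFF (u OR NOT g) = True
        u OR NOT g = True
          NOT g = False
      u OR NOT (NOT m) = True
        NOT (NOT m) = False
          NOT m = True
    ((a OR r) AND r) IMPLIES ((w IMPLIES NOT g) AND (u AND m)) = True
      (a OR r) AND r = False
        a OR r = False
      (w IMPLIES NOT g) AND (u AND m) = False
        w IMPLIES NOT g = False
          NOT g = False
        u AND m = False
Both conjuncts True, so the formula holds.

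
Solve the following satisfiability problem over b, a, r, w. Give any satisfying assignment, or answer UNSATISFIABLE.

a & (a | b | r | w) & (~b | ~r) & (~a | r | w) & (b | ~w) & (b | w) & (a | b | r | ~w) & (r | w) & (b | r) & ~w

No satisfying assignment exists.

Case a = True:
  (~w) forces w = False.
  (~a | r | w) forces r = True.
  (~b | ~r) forces b = False.
  Clause (b | w) is falsified — contradiction.
Case a = False:
  Clause (a) is falsified — contradiction.
Both cases fail, so the formula is unsatisfiable.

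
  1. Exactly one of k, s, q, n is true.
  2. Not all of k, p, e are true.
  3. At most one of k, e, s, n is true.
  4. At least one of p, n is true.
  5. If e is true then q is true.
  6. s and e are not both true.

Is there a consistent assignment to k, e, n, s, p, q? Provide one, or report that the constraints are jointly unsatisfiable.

k = False, e = False, n = False, s = False, p = True, q = True

  (1) {k, s, q, n}: 1 true — exactly one ✓
  (2) {k, p, e}: 1/3 true — not all ✓
  (3) {k, e, s, n}: 0 true — at most one ✓
  (4) {p, n}: 1 true — at least one ✓
  (5) e=F ⇒ q: vacuous ✓
  (6) s=F, e=F — not both ✓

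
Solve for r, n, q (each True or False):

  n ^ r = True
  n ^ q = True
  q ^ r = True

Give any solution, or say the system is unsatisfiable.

Adding constraints 1, 2, 3 mod 2: every variable appears an even number of times on the left, so the left side is 0.
But the right sides sum to 1 (mod 2). 0 ≠ 1 — the system is inconsistent.

Unsatisfiable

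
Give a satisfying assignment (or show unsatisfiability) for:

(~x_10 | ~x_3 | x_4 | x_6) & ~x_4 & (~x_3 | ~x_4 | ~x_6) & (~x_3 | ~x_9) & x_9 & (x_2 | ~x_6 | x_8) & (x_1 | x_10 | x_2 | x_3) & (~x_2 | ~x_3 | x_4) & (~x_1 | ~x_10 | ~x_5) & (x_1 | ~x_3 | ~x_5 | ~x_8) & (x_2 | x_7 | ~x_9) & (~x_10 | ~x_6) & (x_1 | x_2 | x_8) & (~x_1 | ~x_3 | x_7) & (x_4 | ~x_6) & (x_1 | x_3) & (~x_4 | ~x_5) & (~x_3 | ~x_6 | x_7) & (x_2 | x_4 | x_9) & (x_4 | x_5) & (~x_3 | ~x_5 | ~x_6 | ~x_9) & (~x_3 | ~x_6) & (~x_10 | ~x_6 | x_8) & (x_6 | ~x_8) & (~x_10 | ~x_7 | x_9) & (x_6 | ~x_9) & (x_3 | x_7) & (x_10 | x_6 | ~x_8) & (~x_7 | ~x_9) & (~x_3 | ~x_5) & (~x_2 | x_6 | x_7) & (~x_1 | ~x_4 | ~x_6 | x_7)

UNSATISFIABLE

Case x_4 = True:
  Clause (~x_4) is falsified — contradiction.
Case x_4 = False:
  (x_9) forces x_9 = True.
  (~x_3 | ~x_9) forces x_3 = False.
  (x_4 | ~x_6) forces x_6 = False.
  Clause (x_6 | ~x_9) is falsified — contradiction.
Both cases fail, so the formula is unsatisfiable.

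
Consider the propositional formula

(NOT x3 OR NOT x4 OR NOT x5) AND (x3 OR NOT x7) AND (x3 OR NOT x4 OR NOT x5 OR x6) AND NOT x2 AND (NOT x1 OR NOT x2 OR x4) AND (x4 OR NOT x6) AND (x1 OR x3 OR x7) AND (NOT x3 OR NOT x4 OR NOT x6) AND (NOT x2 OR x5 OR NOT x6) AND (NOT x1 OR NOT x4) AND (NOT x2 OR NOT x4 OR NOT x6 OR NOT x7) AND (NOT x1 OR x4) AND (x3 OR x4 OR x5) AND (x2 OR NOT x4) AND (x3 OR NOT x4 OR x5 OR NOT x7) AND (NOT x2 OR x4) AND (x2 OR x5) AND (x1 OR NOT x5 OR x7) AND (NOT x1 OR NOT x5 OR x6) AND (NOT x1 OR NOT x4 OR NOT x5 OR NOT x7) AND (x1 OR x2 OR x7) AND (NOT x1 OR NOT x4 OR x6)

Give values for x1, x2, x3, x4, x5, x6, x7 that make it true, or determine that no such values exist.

x1: False; x2: False; x3: True; x4: False; x5: True; x6: False; x7: True

Unit clause (NOT x2) forces x2 = False.
In (x2 OR NOT x4) only NOT x4 is left, so x4 = False.
In (x2 OR x5) only x5 is left, so x5 = True.
In (x4 OR NOT x6) only NOT x6 is left, so x6 = False.
In (NOT x1 OR x4) only NOT x1 is left, so x1 = False.
In (x1 OR NOT x5 OR x7) only x7 is left, so x7 = True.
In (x3 OR NOT x7) only x3 is left, so x3 = True.
All clauses satisfied.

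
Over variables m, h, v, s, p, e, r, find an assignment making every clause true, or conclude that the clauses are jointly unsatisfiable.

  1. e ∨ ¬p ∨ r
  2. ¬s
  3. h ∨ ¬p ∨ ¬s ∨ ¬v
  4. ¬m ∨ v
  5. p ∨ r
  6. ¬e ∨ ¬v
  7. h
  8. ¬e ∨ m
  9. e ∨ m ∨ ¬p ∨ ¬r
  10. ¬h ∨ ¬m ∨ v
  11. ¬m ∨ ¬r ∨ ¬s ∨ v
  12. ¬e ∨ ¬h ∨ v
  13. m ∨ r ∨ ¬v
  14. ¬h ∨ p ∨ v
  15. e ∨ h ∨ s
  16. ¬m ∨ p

Unit clause (¬s) forces s = False.
Unit clause (h) forces h = True.
Set m = True.
  then (¬m ∨ v) forces v = True.
  then (¬e ∨ ¬v) forces e = False.
  then (¬m ∨ p) forces p = True.
  then (e ∨ ¬p ∨ r) forces r = True.
All clauses satisfied.

m: True; h: True; v: True; s: False; p: True; e: False; r: True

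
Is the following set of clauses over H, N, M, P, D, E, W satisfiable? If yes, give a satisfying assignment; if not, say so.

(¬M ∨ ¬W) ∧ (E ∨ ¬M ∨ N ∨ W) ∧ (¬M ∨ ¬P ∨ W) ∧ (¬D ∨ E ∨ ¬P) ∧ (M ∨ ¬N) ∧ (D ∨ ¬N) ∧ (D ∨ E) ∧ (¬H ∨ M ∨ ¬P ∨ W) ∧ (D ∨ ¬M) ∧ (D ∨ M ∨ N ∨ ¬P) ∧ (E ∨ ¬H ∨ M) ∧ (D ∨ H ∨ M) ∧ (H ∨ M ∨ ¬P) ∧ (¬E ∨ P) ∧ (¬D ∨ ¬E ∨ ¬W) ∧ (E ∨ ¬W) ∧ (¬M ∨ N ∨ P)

Set H = False.
Set N = True.
  then (M ∨ ¬N) forces M = True.
  then (D ∨ ¬N) forces D = True.
  then (¬M ∨ ¬W) forces W = False.
  then (¬M ∨ ¬P ∨ W) forces P = False.
  then (¬E ∨ P) forces E = False.
All clauses satisfied.

H=F, N=T, M=T, P=F, D=T, E=F, W=F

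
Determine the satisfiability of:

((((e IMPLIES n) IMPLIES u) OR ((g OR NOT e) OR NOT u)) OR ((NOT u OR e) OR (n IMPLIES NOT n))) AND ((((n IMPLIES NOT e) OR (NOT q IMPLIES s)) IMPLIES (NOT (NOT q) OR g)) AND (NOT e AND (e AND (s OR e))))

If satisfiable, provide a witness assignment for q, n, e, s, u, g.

UNSATISFIABLE

Case e = True: the conjunct NOT e is False.
Case e = False: the conjunct e is False.
Both cases fail — unsatisfiable.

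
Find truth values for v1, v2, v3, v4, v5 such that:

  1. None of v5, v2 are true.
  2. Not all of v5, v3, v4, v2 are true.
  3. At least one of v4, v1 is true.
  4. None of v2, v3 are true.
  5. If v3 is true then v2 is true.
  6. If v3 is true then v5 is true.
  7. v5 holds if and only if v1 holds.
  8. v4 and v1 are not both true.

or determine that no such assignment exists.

v1 = False, v2 = False, v3 = False, v4 = True, v5 = False

  (1) {v5, v2}: 0 true — none ✓
  (2) {v5, v3, v4, v2}: 1/4 true — not all ✓
  (3) {v4, v1}: 1 true — at least one ✓
  (4) {v2, v3}: 0 true — none ✓
  (5) v3=F ⇒ v2: vacuous ✓
  (6) v3=F ⇒ v5: vacuous ✓
  (7) v5=F, v1=F — same ✓
  (8) v4=T, v1=F — not both ✓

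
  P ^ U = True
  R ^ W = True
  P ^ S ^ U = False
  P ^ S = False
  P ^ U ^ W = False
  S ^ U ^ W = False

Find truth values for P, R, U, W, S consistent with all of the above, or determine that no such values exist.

P=T; R=F; U=F; W=T; S=T

P ^ U = T ^ F = True ✓
R ^ W = F ^ T = True ✓
P ^ S ^ U = T ^ T ^ F = False ✓
P ^ S = T ^ T = False ✓
P ^ U ^ W = T ^ F ^ T = False ✓
S ^ U ^ W = T ^ F ^ T = False ✓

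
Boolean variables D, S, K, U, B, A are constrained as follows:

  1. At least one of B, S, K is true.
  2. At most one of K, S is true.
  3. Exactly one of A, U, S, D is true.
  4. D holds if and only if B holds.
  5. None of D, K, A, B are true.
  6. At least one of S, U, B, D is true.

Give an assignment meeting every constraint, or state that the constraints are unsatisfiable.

D = False, S = True, K = False, U = False, B = False, A = False

  (1) {B, S, K}: 1 true — at least one ✓
  (2) {K, S}: 1 true — at most one ✓
  (3) {A, U, S, D}: 1 true — exactly one ✓
  (4) D=F, B=F — same ✓
  (5) {D, K, A, B}: 0 true — none ✓
  (6) {S, U, B, D}: 1 true — at least one ✓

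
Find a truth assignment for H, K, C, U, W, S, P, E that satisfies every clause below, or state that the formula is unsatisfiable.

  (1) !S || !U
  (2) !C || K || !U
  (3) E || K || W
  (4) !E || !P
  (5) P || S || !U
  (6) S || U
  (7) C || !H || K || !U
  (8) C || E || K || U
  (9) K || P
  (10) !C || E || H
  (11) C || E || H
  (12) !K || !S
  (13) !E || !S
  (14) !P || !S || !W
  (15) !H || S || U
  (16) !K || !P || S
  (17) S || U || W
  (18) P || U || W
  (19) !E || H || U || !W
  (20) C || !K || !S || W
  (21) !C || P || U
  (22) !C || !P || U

Unsatisfiable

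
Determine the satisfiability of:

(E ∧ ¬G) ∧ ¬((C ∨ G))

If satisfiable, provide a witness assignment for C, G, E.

C: False; G: False; E: True

  E ∧ ¬G = True
    ¬G = True
  ¬((C ∨ G)) = True
    C ∨ G = False
Both conjuncts True, so the formula holds.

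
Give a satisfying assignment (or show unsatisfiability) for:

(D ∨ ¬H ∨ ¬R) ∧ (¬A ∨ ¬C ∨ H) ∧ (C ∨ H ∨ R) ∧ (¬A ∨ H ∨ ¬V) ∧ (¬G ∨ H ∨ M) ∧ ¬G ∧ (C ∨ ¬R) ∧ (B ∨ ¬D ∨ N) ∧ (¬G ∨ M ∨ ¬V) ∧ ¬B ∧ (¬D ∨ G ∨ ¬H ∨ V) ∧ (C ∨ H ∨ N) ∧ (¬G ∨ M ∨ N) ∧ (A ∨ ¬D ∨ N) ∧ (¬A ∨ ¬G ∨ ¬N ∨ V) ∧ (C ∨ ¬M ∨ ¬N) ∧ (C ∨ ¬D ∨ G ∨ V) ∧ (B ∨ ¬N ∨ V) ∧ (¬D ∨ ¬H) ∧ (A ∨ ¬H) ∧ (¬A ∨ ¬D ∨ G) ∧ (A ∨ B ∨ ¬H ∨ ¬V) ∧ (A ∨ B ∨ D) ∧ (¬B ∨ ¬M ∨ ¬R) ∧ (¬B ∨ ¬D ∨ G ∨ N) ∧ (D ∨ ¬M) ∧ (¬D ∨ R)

Unit clause (¬G) forces G = False.
Unit clause (¬B) forces B = False.
Set D = False.
  then (A ∨ B ∨ D) forces A = True.
  then (D ∨ ¬M) forces M = False.
Set V = True.
  then (¬A ∨ H ∨ ¬V) forces H = True.
  then (D ∨ ¬H ∨ ¬R) forces R = False.
Set C = False.
Set N = True.
All clauses satisfied.

D=F, G=F, V=T, B=F, C=F, H=T, N=T, R=F, A=T, M=F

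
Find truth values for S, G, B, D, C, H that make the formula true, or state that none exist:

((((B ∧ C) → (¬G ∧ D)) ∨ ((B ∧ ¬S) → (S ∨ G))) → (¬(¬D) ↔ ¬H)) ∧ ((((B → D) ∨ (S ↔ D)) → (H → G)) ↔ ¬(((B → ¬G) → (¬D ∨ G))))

S = False, G = False, B = False, D = True, C = True, H = False

  (((B ∧ C) → (¬G ∧ D)) ∨ ((B ∧ ¬S) → (S ∨ G))) → (¬(¬D) ↔ ¬H) = True
    ((B ∧ C) → (¬G ∧ D)) ∨ ((B ∧ ¬S) → (S ∨ G)) = True
      (B ∧ C) → (¬G ∧ D) = True
        B ∧ C = False
        ¬G ∧ D = True
          ¬G = True
      (B ∧ ¬S) → (S ∨ G) = True
        B ∧ ¬S = False
          ¬S = True
        S ∨ G = False
    ¬(¬D) ↔ ¬H = True
      ¬(¬D) = True
        ¬D = False
      ¬H = True
  (((B → D) ∨ (S ↔ D)) → (H → G)) ↔ ¬(((B → ¬G) → (¬D ∨ G))) = True
    ((B → D) ∨ (S ↔ D)) → (H → G) = True
      (B → D) ∨ (S ↔ D) = True
        B → D = True
        S ↔ D = False
      H → G = True
    ¬(((B → ¬G) → (¬D ∨ G))) = True
      (B → ¬G) → (¬D ∨ G) = False
        B → ¬G = True
          ¬G = True
        ¬D ∨ G = False
          ¬D = False
Both conjuncts True, so the formula holds.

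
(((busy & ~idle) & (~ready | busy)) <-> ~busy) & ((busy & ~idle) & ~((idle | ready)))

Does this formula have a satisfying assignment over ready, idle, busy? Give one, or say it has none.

UNSATISFIABLE

Case busy = True: the formula simplifies to idle & (~idle & ~((idle | ready))).
  idle = True: the conjunct ~idle is False.
  idle = False: the conjunct idle is False.
Case busy = False: the conjunct ((busy & ~idle) & (~ready | busy)) <-> ~busy becomes (False & ~ready) <-> ~False = False.
Both cases fail — unsatisfiable.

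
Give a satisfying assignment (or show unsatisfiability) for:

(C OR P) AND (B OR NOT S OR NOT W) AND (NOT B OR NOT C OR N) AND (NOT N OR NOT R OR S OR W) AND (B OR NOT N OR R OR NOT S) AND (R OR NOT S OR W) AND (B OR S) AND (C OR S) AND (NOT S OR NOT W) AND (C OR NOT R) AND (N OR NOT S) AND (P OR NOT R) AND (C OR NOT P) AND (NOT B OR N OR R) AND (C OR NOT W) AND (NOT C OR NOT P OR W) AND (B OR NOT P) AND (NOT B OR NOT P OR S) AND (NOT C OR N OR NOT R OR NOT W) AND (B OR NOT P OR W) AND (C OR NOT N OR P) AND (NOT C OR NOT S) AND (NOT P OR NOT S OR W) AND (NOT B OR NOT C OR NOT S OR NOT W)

N: True, S: False, C: True, R: False, W: True, B: True, P: False

Try N = False:
  (N OR NOT S) forces S = False.
  (B OR S) forces B = True.
  (NOT B OR NOT C OR N) forces C = False.
  clause (C OR S) is falsified — backtrack.
So N = True.
Set S = False.
  then (B OR S) forces B = True.
  then (C OR S) forces C = True.
  then (NOT B OR NOT P OR S) forces P = False.
  then (P OR NOT R) forces R = False.
Set W = True.
All clauses satisfied.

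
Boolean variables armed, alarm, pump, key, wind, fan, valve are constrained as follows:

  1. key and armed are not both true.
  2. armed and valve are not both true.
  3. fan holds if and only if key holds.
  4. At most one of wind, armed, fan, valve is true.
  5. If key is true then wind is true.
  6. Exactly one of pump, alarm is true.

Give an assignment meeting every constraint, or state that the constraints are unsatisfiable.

armed = False; alarm = False; pump = True; key = False; wind = True; fan = False; valve = False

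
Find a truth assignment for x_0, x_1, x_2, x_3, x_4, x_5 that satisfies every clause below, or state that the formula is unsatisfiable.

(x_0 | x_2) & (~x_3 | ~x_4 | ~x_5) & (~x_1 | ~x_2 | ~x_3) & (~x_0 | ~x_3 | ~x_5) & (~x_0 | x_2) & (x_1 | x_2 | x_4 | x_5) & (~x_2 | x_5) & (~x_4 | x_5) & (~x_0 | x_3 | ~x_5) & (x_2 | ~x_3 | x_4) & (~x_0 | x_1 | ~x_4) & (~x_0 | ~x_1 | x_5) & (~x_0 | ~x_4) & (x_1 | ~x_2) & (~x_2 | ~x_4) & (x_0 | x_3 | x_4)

Unsatisfiable — no assignment works.

Case x_2 = True:
  (~x_2 | x_5) forces x_5 = True.
  (x_1 | ~x_2) forces x_1 = True.
  (~x_1 | ~x_2 | ~x_3) forces x_3 = False.
  (~x_0 | x_3 | ~x_5) forces x_0 = False.
  (~x_2 | ~x_4) forces x_4 = False.
  Clause (x_0 | x_3 | x_4) is falsified — contradiction.
Case x_2 = False:
  (x_0 | x_2) forces x_0 = True.
  Clause (~x_0 | x_2) is falsified — contradiction.
Both cases fail, so the formula is unsatisfiable.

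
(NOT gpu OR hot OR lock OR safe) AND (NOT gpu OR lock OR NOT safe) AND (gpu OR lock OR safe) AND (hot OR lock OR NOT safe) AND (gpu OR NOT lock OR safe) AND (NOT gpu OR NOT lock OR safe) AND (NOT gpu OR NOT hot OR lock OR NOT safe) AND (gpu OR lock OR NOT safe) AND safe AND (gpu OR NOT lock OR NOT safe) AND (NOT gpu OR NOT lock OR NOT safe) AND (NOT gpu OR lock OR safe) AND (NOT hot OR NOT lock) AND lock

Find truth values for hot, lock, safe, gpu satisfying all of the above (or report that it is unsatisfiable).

Case lock = True:
  (safe) forces safe = True.
  (gpu OR NOT lock OR NOT safe) forces gpu = True.
  Clause (NOT gpu OR NOT lock OR NOT safe) is falsified — contradiction.
Case lock = False:
  Clause (lock) is falsified — contradiction.
Both cases fail, so the formula is unsatisfiable.

The formula is unsatisfiable.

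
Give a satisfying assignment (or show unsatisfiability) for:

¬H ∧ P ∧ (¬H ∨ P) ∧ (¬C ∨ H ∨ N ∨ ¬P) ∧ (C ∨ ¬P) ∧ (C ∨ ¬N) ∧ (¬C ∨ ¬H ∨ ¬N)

Unit clause (¬H) forces H = False.
Unit clause (P) forces P = True.
In (C ∨ ¬P) only C is left, so C = True.
In (¬C ∨ H ∨ N ∨ ¬P) only N is left, so N = True.
Check each clause:
  (¬H): ¬H holds.
  (P): P holds.
  (¬H ∨ P): ¬H holds.
  (¬C ∨ H ∨ N ∨ ¬P): N holds.
  (C ∨ ¬P): C holds.
  (C ∨ ¬N): C holds.
  (¬C ∨ ¬H ∨ ¬N): ¬H holds.
All clauses satisfied.

H = False, C = True, N = True, P = True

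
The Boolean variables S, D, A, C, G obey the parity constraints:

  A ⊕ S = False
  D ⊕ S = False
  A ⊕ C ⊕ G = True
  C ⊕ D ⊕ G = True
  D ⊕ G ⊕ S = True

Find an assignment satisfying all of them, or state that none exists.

S = False, D = False, A = False, C = False, G = True

A ⊕ S = F ⊕ F = False ✓
D ⊕ S = F ⊕ F = False ✓
A ⊕ C ⊕ G = F ⊕ F ⊕ T = True ✓
C ⊕ D ⊕ G = F ⊕ F ⊕ T = True ✓
D ⊕ G ⊕ S = F ⊕ T ⊕ F = True ✓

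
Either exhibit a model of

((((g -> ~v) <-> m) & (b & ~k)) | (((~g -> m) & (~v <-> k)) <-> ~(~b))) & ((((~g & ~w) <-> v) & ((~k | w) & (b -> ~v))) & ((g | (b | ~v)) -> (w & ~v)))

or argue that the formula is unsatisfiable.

w=T, k=F, g=F, m=T, v=F, b=T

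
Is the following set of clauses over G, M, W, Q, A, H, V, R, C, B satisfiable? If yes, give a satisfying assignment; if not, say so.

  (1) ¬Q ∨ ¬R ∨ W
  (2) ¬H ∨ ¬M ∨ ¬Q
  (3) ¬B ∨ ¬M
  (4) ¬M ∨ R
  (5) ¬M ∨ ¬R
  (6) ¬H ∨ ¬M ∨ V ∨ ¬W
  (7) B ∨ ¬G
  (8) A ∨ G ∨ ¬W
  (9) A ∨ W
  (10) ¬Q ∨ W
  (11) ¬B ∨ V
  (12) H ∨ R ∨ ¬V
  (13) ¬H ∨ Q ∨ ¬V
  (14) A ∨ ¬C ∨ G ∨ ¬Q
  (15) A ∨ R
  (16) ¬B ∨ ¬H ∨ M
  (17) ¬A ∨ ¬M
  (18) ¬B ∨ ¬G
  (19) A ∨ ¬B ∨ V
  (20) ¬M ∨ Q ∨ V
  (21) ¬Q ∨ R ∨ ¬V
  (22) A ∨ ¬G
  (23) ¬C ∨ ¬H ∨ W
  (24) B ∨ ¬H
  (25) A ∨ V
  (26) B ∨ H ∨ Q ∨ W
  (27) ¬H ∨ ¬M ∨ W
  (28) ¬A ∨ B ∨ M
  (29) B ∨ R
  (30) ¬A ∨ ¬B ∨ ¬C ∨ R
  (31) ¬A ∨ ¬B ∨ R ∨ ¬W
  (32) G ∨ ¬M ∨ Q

G: False, M: False, W: True, Q: False, A: True, H: False, V: True, R: True, C: True, B: True

Set G = False.
Set M = False.
Set W = True.
  then (A ∨ G ∨ ¬W) forces A = True.
  then (¬A ∨ B ∨ M) forces B = True.
  then (¬A ∨ ¬B ∨ R ∨ ¬W) forces R = True.
  then (¬B ∨ V) forces V = True.
  then (¬B ∨ ¬H ∨ M) forces H = False.
Set Q = False.
Set C = True.
All clauses satisfied.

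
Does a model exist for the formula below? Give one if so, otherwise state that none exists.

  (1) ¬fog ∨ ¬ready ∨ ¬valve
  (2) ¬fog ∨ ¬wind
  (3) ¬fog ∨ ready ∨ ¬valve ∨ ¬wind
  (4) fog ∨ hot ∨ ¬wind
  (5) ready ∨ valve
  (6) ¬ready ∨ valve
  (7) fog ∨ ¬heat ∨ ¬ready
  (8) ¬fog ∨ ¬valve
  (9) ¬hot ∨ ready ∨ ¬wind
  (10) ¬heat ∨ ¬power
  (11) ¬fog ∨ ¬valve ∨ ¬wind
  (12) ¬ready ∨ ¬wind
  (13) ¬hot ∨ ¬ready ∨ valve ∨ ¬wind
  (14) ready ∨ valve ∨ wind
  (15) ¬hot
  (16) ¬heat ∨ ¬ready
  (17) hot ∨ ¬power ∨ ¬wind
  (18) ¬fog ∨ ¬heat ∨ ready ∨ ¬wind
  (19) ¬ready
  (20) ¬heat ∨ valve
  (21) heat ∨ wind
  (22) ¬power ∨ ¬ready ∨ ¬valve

ready: False; hot: False; power: False; wind: False; heat: True; valve: True; fog: False

Unit clause (¬hot) forces hot = False.
Unit clause (¬ready) forces ready = False.
In (ready ∨ valve) only valve is left, so valve = True.
In (¬fog ∨ ¬valve) only ¬fog is left, so fog = False.
In (fog ∨ hot ∨ ¬wind) only ¬wind is left, so wind = False.
In (heat ∨ wind) only heat is left, so heat = True.
In (¬heat ∨ ¬power) only ¬power is left, so power = False.
All clauses satisfied.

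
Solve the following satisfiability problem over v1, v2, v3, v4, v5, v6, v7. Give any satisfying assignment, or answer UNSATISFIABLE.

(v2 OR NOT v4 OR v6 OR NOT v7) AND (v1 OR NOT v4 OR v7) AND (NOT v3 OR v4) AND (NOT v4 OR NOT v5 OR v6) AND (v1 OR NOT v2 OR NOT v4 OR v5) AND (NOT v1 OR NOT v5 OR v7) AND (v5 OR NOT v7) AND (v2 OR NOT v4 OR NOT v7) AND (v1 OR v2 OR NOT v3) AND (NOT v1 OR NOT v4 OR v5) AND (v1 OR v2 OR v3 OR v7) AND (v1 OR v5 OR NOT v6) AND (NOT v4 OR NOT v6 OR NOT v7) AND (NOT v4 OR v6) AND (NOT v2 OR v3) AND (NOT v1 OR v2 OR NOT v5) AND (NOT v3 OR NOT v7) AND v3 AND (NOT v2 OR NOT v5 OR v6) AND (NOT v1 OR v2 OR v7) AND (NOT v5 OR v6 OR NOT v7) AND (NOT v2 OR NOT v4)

Case v3 = True:
  (NOT v3 OR v4) forces v4 = True.
  (NOT v4 OR v6) forces v6 = True.
  (NOT v4 OR NOT v6 OR NOT v7) forces v7 = False.
  (v1 OR NOT v4 OR v7) forces v1 = True.
  (NOT v1 OR NOT v5 OR v7) forces v5 = False.
  Clause (NOT v1 OR NOT v4 OR v5) is falsified — contradiction.
Case v3 = False:
  Clause (v3) is falsified — contradiction.
Both cases fail, so the formula is unsatisfiable.

Unsatisfiable — no assignment works.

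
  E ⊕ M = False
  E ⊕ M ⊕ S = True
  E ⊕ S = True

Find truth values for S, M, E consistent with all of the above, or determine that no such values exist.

S = True, M = False, E = False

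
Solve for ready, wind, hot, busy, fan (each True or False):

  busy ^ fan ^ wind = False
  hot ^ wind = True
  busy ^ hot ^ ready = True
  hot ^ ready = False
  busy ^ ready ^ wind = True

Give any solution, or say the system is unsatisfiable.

Unsatisfiable — no assignment works.

Adding constraints 2, 3, 5 mod 2: every variable appears an even number of times on the left, so the left side is 0.
But the right sides sum to 1 (mod 2). 0 ≠ 1 — the system is inconsistent.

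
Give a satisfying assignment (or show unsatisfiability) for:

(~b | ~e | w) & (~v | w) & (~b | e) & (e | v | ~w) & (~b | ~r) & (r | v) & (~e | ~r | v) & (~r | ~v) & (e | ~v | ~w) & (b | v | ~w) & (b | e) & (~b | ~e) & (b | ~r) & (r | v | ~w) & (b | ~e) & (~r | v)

Case b = True:
  (~b | e) forces e = True.
  Clause (~b | ~e) is falsified — contradiction.
Case b = False:
  (b | e) forces e = True.
  Clause (b | ~e) is falsified — contradiction.
Both cases fail, so the formula is unsatisfiable.

Unsatisfiable — no assignment works.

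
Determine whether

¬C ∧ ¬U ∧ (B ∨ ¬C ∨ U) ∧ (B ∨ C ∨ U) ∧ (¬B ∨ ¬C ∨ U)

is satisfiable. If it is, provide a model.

Unit clause (¬C) forces C = False.
Unit clause (¬U) forces U = False.
In (B ∨ C ∨ U) only B is left, so B = True.
All clauses satisfied.

U = False; B = True; C = False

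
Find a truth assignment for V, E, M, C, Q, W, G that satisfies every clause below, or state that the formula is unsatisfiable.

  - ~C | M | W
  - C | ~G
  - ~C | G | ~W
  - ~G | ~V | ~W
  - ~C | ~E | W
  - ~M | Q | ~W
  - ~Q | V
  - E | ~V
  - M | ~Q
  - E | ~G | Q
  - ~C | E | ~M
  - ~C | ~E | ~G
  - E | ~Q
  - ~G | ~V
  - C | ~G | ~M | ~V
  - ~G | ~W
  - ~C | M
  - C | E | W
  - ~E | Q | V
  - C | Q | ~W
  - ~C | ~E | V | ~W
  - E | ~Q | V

V: True; E: True; M: False; C: False; Q: False; W: False; G: False

Set V = True.
  then (E | ~V) forces E = True.
  then (~G | ~V) forces G = False.
Set M = False.
  then (M | ~Q) forces Q = False.
  then (~C | M) forces C = False.
  then (C | Q | ~W) forces W = False.
All clauses satisfied.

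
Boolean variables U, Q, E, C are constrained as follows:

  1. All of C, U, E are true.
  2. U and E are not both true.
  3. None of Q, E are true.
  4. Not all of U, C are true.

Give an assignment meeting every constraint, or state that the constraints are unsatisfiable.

Unsatisfiable — no assignment works.

Case E = True:
  Constraint (3) is violated (E=T) — contradiction.
Case E = False:
  Constraint (1) is violated (E=F) — contradiction.
Both cases fail — unsatisfiable.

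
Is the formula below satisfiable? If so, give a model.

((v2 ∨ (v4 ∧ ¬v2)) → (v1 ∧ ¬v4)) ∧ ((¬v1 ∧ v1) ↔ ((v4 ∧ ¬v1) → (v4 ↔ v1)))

Case v1 = True: the conjunct (¬v1 ∧ v1) ↔ ((v4 ∧ ¬v1) → (v4 ↔ v1)) becomes (False ∧ True) ↔ (False → v4) = False.
Case v1 = False: the formula simplifies to ¬((v2 ∨ (v4 ∧ ¬v2))) ∧ ¬((v4 → ¬v4)).
  v4 = True: simplifies to ¬((v2 ∨ ¬v2)).
    v2 = True: this becomes ¬((True ∨ False)) = False.
    v2 = False: this becomes ¬((False ∨ True)) = False.
  v4 = False: the conjunct ¬((v4 → ¬v4)) becomes ¬((False → True)) = False.
Both cases fail — unsatisfiable.

UNSATISFIABLE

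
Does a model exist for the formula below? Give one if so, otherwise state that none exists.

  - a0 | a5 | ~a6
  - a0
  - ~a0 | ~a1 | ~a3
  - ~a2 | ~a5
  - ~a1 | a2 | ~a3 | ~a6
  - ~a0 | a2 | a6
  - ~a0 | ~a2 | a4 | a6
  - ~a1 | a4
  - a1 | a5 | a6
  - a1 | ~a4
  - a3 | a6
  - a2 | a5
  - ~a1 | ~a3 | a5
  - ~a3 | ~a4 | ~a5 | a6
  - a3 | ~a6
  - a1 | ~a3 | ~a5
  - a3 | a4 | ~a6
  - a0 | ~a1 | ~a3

Unit clause (a0) forces a0 = True.
Try a1 = True:
  (~a0 | ~a1 | ~a3) forces a3 = False.
  (~a1 | a4) forces a4 = True.
  (a3 | a6) forces a6 = True.
  clause (a3 | ~a6) is falsified — backtrack.
So a1 = False.
  then (a1 | ~a4) forces a4 = False.
Set a2 = True.
  then (~a2 | ~a5) forces a5 = False.
  then (~a0 | ~a2 | a4 | a6) forces a6 = True.
  then (a3 | ~a6) forces a3 = True.
All clauses satisfied.

a0 = True, a1 = False, a2 = True, a3 = True, a4 = False, a5 = False, a6 = True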